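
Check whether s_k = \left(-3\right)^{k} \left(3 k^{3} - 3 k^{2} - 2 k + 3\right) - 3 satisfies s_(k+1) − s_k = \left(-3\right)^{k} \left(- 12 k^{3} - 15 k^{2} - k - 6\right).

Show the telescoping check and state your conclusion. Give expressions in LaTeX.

s_(k+1) = 3*(-3)**k*(2*k - 3*(k + 1)**3 + 3*(k + 1)**2 - 1) - 3
s_(k+1) − s_k = (-3)**k*(-12*k**3 - 15*k**2 - k - 6)
(s_(k+1) − s_k) − t_k = 0

Valid — Δs_k = t_k.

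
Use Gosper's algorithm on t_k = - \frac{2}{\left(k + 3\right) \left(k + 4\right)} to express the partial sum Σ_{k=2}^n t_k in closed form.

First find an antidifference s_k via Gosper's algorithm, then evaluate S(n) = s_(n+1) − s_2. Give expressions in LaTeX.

The ratio is (k + 3)/(k + 5).
Normal form (A,B,C) = (k + 3, k + 5, 1).
f must satisfy (k + 3)·f(k+1) − (k + 4)·f(k) = 1.
Bound: deg f ≤ 1.
A polynomial solution: f(k) = k/3.
Certificate R = B(k−1)f/C = k*(k + 4)/3 gives s_k = -2*k/(3*k + 9).
Verify: -2/(k**2 + 7*k + 12) matches t_k.
Σ_(k=2)^n t_k = s_(n+1) − s_(2) = (2*(-n - 1)/(3*(n + 4))) − (-4/15), i.e. 2*(1 - n)/(5*(n + 4)).

S(n) = \frac{2 \left(1 - n\right)}{5 \left(n + 4\right)}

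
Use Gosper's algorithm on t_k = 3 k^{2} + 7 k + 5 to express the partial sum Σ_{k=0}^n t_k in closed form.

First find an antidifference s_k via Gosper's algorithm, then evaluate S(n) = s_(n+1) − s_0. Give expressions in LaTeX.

S(n) = n^{3} + 5 n^{2} + 9 n + 5

The ratio is (3*k**2 + 13*k + 15)/(3*k**2 + 7*k + 5).
A = 1, B = 1, C = k**2 + 7*k/3 + 5/3.
Solve (1)·f(k+1) − (1)·f(k) = k**2 + 7*k/3 + 5/3.
d = 3 from the (0,0,2) case.
Solving with deg f ≤ 3: f(k) = k*(k**2 + 2*k + 2)/3.
So s_k = (B(k−1)f/C)·t_k = (k*(k**2 + 2*k + 2)/(3*k**2 + 7*k + 5))·t_k = k*(k**2 + 2*k + 2).
s_(k+1) − s_k = 3*k**2 + 7*k + 5 = t_k.
Telescope: S(n) = s_(n+1) − s_(0) = n**3 + 5*n**2 + 9*n + 5 − (0) = n**3 + 5*n**2 + 9*n + 5.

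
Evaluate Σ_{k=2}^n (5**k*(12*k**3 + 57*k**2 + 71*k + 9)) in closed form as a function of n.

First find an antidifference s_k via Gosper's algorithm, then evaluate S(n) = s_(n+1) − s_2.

t_(k+1)/t_k = 5*(12*k**3 + 93*k**2 + 221*k + 149)/(12*k**3 + 57*k**2 + 71*k + 9).
A = 5, B = 1, C = k**3 + 19*k**2/4 + 71*k/12 + 3/4.
Set up (5)·f(k+1) − (1)·f(k) − (k**3 + 19*k**2/4 + 71*k/12 + 3/4) = 0.
Degrees (0,0,3) ⇒ d ≤ 3.
Solve for f: f(k) = (3*k**3 + 3*k**2 - k - 4)/12 (degree 3 ≤ 3).
Get s_k = R·t_k = 5**k*(3*k**3 + 3*k**2 - k - 4) with R(k) = B(k−1)f(k)/C(k) = (3*k**3 + 3*k**2 - k - 4)/(12*k**3 + 57*k**2 + 71*k + 9).
Check: Δs_k = 5**k*(12*k**3 + 57*k**2 + 71*k + 9). ✓
Σ_(k=2)^n t_k = s_(n+1) − s_(2) = (5**(n + 1)*(3*n**3 + 12*n**2 + 14*n + 1)) − (750), i.e. 15*5**n*n**3 + 60*5**n*n**2 + 70*5**n*n + 5*5**n - 750.

S(n) = 15*5**n*n**3 + 60*5**n*n**2 + 70*5**n*n + 5*5**n - 750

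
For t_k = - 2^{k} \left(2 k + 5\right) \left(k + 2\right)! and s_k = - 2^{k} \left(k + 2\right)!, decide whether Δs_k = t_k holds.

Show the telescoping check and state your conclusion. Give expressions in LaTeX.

valid (s_(k+1) − s_k reduces to t_k)

s_(k+1) = -2**(k + 1)*factorial(k + 3)
s_(k+1) − s_k = -2**k*(2*k + 5)*factorial(k + 2)
(s_(k+1) − s_k) − t_k = 0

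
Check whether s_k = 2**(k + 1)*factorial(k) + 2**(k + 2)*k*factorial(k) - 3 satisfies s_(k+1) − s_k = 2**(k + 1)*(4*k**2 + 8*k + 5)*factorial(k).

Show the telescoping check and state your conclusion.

Valid: the claim telescopes to t_k.

s_(k+1) = 8*2**k*k**2*factorial(k) + 20*2**k*k*factorial(k) + 12*2**k*factorial(k) - 3
s_(k+1) − s_k = 2**(k + 1)*(4*k**2 + 8*k + 5)*factorial(k)
(s_(k+1) − s_k) − t_k = 0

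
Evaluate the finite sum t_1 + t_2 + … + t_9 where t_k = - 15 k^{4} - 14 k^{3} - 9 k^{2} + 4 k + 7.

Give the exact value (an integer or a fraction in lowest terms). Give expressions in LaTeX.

The ratio is (15*k**4 + 74*k**3 + 141*k**2 + 116*k + 27)/(15*k**4 + 14*k**3 + 9*k**2 - 4*k - 7).
Take A(k)=1, B(k)=1, C(k)=k**4 + 14*k**3/15 + 3*k**2/5 - 4*k/15 - 7/15.
Set up (1)·f(k+1) − (1)·f(k) − (k**4 + 14*k**3/15 + 3*k**2/5 - 4*k/15 - 7/15) = 0.
From deg A=0, deg B=0, deg C=4: d=5.
Match coefficients ⇒ f(k) = k*(3*k**4 - 4*k**3 + k**2 - 3*k - 4)/15.
So s_k = (B(k−1)f/C)·t_k = (k*(3*k**4 - 4*k**3 + k**2 - 3*k - 4)/(15*k**4 + 14*k**3 + 9*k**2 - 4*k - 7))·t_k = k*(-3*k**4 + 4*k**3 - k**2 + 3*k + 4).
Δs = -15*k**4 - 14*k**3 - 9*k**2 + 4*k + 7, as required.
Σ_(k=1)^(9) t_k = s_(10) − s_(1) = -260660 − (7) = -260667.

Σ = -260667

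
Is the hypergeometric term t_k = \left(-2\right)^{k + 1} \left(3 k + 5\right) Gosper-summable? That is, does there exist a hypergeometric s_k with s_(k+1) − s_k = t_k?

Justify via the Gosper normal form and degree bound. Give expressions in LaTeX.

Yes. s_k = 2 \left(-2\right)^{k} \left(k + 1\right).

Ratio r(k) = 2*(-3*k - 8)/(3*k + 5).
So A=-2 and B=1, with C=k + 5/3.
f must satisfy (-2)·f(k+1) − (1)·f(k) = k + 5/3.
deg f ≤ 1 (via 0,0,1).
Coefficient equations give f(k) = -(k + 1)/3.
Certificate R = B(k−1)f/C = -(k + 1)/(3*k + 5) gives s_k = 2*(-2)**k*(k + 1).
Verify: (-2)**(k + 1)*(3*k + 5) matches t_k.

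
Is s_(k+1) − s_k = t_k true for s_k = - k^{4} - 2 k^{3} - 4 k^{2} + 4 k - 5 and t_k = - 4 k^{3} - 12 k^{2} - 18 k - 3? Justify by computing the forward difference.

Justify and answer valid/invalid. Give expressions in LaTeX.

Valid — Δs_k = t_k.

s_(k+1) = -k**4 - 6*k**3 - 16*k**2 - 14*k - 8
s_(k+1) − s_k = -4*k**3 - 12*k**2 - 18*k - 3
(s_(k+1) − s_k) − t_k = 0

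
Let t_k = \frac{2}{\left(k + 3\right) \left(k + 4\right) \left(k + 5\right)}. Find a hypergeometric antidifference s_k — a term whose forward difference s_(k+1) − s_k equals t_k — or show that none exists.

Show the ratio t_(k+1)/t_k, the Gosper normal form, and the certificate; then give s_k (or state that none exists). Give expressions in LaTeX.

s_k = \frac{k \left(k + 7\right)}{12 \left(k + 3\right) \left(k + 4\right)}

r(k) = (k + 3)/(k + 6) after simplifying.
Normal form (A,B,C) = (k + 3, k + 6, 1).
Need (k + 3)·f(k+1) − (k + 5)·f(k) = 1.
From deg A=1, deg B=1, deg C=0: d=2.
A polynomial solution: f(k) = k*(k + 7)/24.
Get s_k = R·t_k = k*(k + 7)/(12*(k + 3)*(k + 4)) with R(k) = B(k−1)f(k)/C(k) = k*(k + 5)*(k + 7)/24.
Verify: 2/(k**3 + 12*k**2 + 47*k + 60) matches t_k.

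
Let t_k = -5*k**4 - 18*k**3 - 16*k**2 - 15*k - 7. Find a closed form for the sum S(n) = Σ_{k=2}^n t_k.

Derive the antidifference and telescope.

S(n) = -n**5 - 7*n**4 - 16*n**3 - 20*n**2 - 17*n + 61

Step 1: r(k) = (5*k**4 + 38*k**3 + 100*k**2 + 121*k + 61)/(5*k**4 + 18*k**3 + 16*k**2 + 15*k + 7).
Gosper form: A/B · C(k+1)/C(k) with A=1, B=1, C=k**4 + 18*k**3/5 + 16*k**2/5 + 3*k + 7/5.
Need (1)·f(k+1) − (1)·f(k) = k**4 + 18*k**3/5 + 16*k**2/5 + 3*k + 7/5.
From deg A=0, deg B=0, deg C=4: d=5.
A polynomial solution: f(k) = k*(k**4 + 2*k**3 - 2*k**2 + 4*k + 2)/5.
R(k) = B(k−1)·f(k)/C(k) = k*(k**4 + 2*k**3 - 2*k**2 + 4*k + 2)/(5*k**4 + 18*k**3 + 16*k**2 + 15*k + 7); s_k = R·t_k = k*(-k**4 - 2*k**3 + 2*k**2 - 4*k - 2).
s_(k+1) − s_k = -5*k**4 - 18*k**3 - 16*k**2 - 15*k - 7 = t_k.
Evaluate: s_(n+1) = -n**5 - 7*n**4 - 16*n**3 - 20*n**2 - 17*n - 7; subtract s_(2) = -68 ⇒ S(n) = -n**5 - 7*n**4 - 16*n**3 - 20*n**2 - 17*n + 61.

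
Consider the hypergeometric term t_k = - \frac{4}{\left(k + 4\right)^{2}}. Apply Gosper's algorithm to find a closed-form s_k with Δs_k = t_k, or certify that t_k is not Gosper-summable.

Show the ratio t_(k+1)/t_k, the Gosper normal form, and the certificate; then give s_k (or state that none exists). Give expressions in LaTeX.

The ratio is (k + 4)**2/(k + 5)**2.
A = k**2 + 8*k + 16, B = k**2 + 10*k + 25, C = 1.
f must satisfy (k**2 + 8*k + 16)·f(k+1) − (k**2 + 8*k + 16)·f(k) = 1.
Degrees (2,2,0) ⇒ d ≤ 0.
f = c0 ⇒ A·f(k+1) − B(k−1)·f(k) − C = -1. The system {-1 = 0} is inconsistent; no antidifference.

none (Gosper's algorithm certifies no s_k)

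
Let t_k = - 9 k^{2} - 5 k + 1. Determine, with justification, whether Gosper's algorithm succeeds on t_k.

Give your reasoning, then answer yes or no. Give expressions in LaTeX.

The ratio is (9*k**2 + 23*k + 13)/(9*k**2 + 5*k - 1).
A = 1, B = 1, C = k**2 + 5*k/9 - 1/9.
Set up (1)·f(k+1) − (1)·f(k) − (k**2 + 5*k/9 - 1/9) = 0.
From deg A=0, deg B=0, deg C=2: d=3.
Solve for f: f(k) = k*(3*k**2 - 2*k - 2)/9 (degree 3 ≤ 3).
So s_k = (B(k−1)f/C)·t_k = (k*(3*k**2 - 2*k - 2)/(9*k**2 + 5*k - 1))·t_k = k*(-3*k**2 + 2*k + 2).
Δs = -9*k**2 - 5*k + 1, as required.

Yes. s_k = k \left(- 3 k^{2} + 2 k + 2\right).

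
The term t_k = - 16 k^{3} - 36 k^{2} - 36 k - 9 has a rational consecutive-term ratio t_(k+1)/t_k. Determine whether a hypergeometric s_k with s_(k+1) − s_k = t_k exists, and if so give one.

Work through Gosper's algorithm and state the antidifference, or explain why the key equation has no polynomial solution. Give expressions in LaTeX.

The ratio is (16*k**3 + 84*k**2 + 156*k + 97)/(16*k**3 + 36*k**2 + 36*k + 9).
Normal form (A,B,C) = (1, 1, k**3 + 9*k**2/4 + 9*k/4 + 9/16).
Solve (1)·f(k+1) − (1)·f(k) = k**3 + 9*k**2/4 + 9*k/4 + 9/16.
d = 4 from the (0,0,3) case.
Solve for f: f(k) = k*(4*k**3 + 4*k**2 + 4*k - 3)/16 (degree 4 ≤ 4).
Get s_k = R·t_k = k*(-4*k**3 - 4*k**2 - 4*k + 3) with R(k) = B(k−1)f(k)/C(k) = k*(4*k**3 + 4*k**2 + 4*k - 3)/(16*k**3 + 36*k**2 + 36*k + 9).
Verify: -16*k**3 - 36*k**2 - 36*k - 9 matches t_k.

s_k = k \left(- 4 k^{3} - 4 k^{2} - 4 k + 3\right)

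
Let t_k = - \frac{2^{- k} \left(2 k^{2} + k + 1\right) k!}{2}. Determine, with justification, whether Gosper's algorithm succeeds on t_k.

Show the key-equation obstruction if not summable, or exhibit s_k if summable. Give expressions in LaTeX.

Ratio r(k) = (k + 1)*(k + 2*(k + 1)**2 + 2)/(2*(2*k**2 + k + 1)).
Gosper form: A/B · C(k+1)/C(k) with A=k/2 + 1/2, B=1, C=k**2 + k/2 + 1/2.
Solve (k/2 + 1/2)·f(k+1) − (1)·f(k) = k**2 + k/2 + 1/2.
Bound: deg f ≤ 1.
Solving with deg f ≤ 1: f(k) = 2*k + 1.
Get s_k = R·t_k = -(2*k + 1)*factorial(k)/2**k with R(k) = B(k−1)f(k)/C(k) = 2*(2*k + 1)/(2*k**2 + k + 1).
Verify: -(2*k**2 + k + 1)*factorial(k)/(2*2**k) matches t_k.

Yes. s_k = - 2^{- k} \left(2 k + 1\right) k!.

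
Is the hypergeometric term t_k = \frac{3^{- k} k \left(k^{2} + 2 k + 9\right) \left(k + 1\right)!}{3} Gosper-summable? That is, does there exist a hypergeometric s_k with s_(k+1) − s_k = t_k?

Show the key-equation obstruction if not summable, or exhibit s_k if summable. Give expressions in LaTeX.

Yes. s_k = 3^{- k} \left(k^{2} + k + 4\right) \left(k + 1\right)!.

Step 1: r(k) = (k + 1)*(k + 2)*(2*k + (k + 1)**2 + 11)/(3*k*(k**2 + 2*k + 9)).
So A=k/3 + 2/3 and B=1, with C=k**3 + 2*k**2 + 9*k.
Set up (k/3 + 2/3)·f(k+1) − (1)·f(k) − (k**3 + 2*k**2 + 9*k) = 0.
deg f ≤ 2 (via 1,0,3).
Solve for f: f(k) = 3*(k**2 + k + 4) (degree 2 ≤ 2).
So s_k = (B(k−1)f/C)·t_k = (3*(k**2 + k + 4)/(k*(k**2 + 2*k + 9)))·t_k = (k**2 + k + 4)*factorial(k + 1)/3**k.
Δs = k*(k**2 + 2*k + 9)*factorial(k + 1)/(3*3**k), as required.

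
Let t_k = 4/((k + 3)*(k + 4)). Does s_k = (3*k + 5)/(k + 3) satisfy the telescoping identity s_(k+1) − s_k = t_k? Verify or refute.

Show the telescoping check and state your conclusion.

Valid: the claim telescopes to t_k.

s_(k+1) = (3*k + 8)/(k + 4)
s_(k+1) − s_k = 4/(k**2 + 7*k + 12)
(s_(k+1) − s_k) − t_k = 0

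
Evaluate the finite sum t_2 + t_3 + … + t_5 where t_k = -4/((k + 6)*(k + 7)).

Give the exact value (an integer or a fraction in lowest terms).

Compute t_(k+1)/t_k: get (k + 6)/(k + 8).
Normal form (A,B,C) = (k + 6, k + 8, 1).
Solve (k + 6)·f(k+1) − (k + 7)·f(k) = 1.
Degrees (1,1,0) ⇒ d ≤ 1.
Solve for f: f(k) = k/6 (degree 1 ≤ 1).
Certificate R = B(k−1)f/C = k*(k + 7)/6 gives s_k = -2*k/(3*k + 18).
s_(k+1) − s_k = -4/(k**2 + 13*k + 42) = t_k.
Σ_(k=2)^(5) t_k = s_(6) − s_(2) = -1/3 − (-1/6) = -1/6.

Σ = -1/6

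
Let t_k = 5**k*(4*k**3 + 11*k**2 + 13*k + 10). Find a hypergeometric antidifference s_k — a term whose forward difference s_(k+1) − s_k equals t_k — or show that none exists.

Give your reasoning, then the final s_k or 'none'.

Ratio r(k) = 5*(4*k**3 + 23*k**2 + 47*k + 38)/(4*k**3 + 11*k**2 + 13*k + 10).
Gosper form: A/B · C(k+1)/C(k) with A=5, B=1, C=k**3 + 11*k**2/4 + 13*k/4 + 5/2.
Need (5)·f(k+1) − (1)·f(k) = k**3 + 11*k**2/4 + 13*k/4 + 5/2.
Bound: deg f ≤ 3.
Match coefficients ⇒ f(k) = k*(k**2 - k + 2)/4.
R(k) = B(k−1)·f(k)/C(k) = k*(k**2 - k + 2)/(4*k**3 + 11*k**2 + 13*k + 10); s_k = R·t_k = 5**k*k*(k**2 - k + 2).
Check: Δs_k = 5**k*(4*k**3 + 11*k**2 + 13*k + 10). ✓

s_k = 5**k*k*(k**2 - k + 2)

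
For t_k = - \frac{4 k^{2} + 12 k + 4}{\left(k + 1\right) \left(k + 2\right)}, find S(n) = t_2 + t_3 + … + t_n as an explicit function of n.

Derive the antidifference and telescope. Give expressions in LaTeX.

S(n) = \frac{4 \left(- 3 n^{2} - 2 n + 5\right)}{3 \left(n + 2\right)}

The ratio is (k + 1)*(3*k + (k + 1)**2 + 4)/((k + 3)*(k**2 + 3*k + 1)).
So A=k + 1 and B=k + 3, with C=k**2 + 3*k + 1.
Solve (k + 1)·f(k+1) − (k + 2)·f(k) = k**2 + 3*k + 1.
From deg A=1, deg B=1, deg C=2: d=2.
A polynomial solution: f(k) = k**2.
Get s_k = R·t_k = -4*k**2/(k + 1) with R(k) = B(k−1)f(k)/C(k) = k**2*(k + 2)/(k**2 + 3*k + 1).
Δs = 4*(-k**2 - 3*k - 1)/(k**2 + 3*k + 2), as required.
Telescope: S(n) = s_(n+1) − s_(2) = 4*(-n**2 - 2*n - 1)/(n + 2) − (-16/3) = 4*(-3*n**2 - 2*n + 5)/(3*(n + 2)).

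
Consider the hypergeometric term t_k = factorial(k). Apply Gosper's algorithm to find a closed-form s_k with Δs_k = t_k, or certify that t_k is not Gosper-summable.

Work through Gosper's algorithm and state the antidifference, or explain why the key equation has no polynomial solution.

not Gosper-summable; s_k does not exist

t_(k+1)/t_k = k + 1.
Normal form (A,B,C) = (k + 1, 1, 1).
Need (k + 1)·f(k+1) − (1)·f(k) = 1.
Degrees (1,0,0) ⇒ d ≤ -1.
deg f ≤ -1 is impossible — no certificate.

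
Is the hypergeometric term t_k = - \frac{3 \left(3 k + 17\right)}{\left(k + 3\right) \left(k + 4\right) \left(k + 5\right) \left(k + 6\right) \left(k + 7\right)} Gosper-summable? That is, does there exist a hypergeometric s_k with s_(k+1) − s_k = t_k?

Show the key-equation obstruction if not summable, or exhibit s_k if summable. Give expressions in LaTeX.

Compute t_(k+1)/t_k: get (k + 3)*(3*k + 20)/((k + 8)*(3*k + 17)).
Take A(k)=k + 3, B(k)=k + 8, C(k)=k + 17/3.
Solve (k + 3)·f(k+1) − (k + 7)·f(k) = k + 17/3.
From deg A=1, deg B=1, deg C=1: d=4.
A polynomial solution: f(k) = k*(k + 5)*(k**2 + 13*k + 54)/216.
Certificate R = B(k−1)f/C = k*(k + 5)*(k + 7)*(k**2 + 13*k + 54)/(72*(3*k + 17)) gives s_k = k*(-k**2 - 13*k - 54)/(24*(k**3 + 13*k**2 + 54*k + 72)).
Verify: 3*(-3*k - 17)/(k**5 + 25*k**4 + 245*k**3 + 1175*k**2 + 2754*k + 2520) matches t_k.

Yes. s_k = \frac{k \left(- k^{2} - 13 k - 54\right)}{24 \left(k^{3} + 13 k^{2} + 54 k + 72\right)}.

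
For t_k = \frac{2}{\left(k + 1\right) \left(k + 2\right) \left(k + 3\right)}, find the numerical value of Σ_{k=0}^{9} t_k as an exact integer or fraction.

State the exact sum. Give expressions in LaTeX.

Step 1: r(k) = (k + 1)/(k + 4).
A = k + 1, B = k + 4, C = 1.
Need (k + 1)·f(k+1) − (k + 3)·f(k) = 1.
deg f ≤ 2 (via 1,1,0).
Solving with deg f ≤ 2: f(k) = k*(k + 3)/4.
Get s_k = R·t_k = k*(k + 3)/(2*(k + 1)*(k + 2)) with R(k) = B(k−1)f(k)/C(k) = k*(k + 3)**2/4.
Check: Δs_k = 2/(k**3 + 6*k**2 + 11*k + 6). ✓
Σ_(k=0)^(9) t_k = s_(10) − s_(0) = 65/132 − (0) = 65/132.

Σ = 65/132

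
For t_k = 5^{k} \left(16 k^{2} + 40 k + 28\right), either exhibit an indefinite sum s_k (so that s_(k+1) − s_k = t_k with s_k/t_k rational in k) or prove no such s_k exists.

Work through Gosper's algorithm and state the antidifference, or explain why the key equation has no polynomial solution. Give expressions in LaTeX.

t_(k+1)/t_k = 5*(4*k**2 + 18*k + 21)/(4*k**2 + 10*k + 7).
A = 5, B = 1, C = k**2 + 5*k/2 + 7/4.
Set up (5)·f(k+1) − (1)·f(k) − (k**2 + 5*k/2 + 7/4) = 0.
Bound: deg f ≤ 2.
Solve for f: f(k) = (2*k**2 + 1)/8 (degree 2 ≤ 2).
So s_k = (B(k−1)f/C)·t_k = ((2*k**2 + 1)/(2*(4*k**2 + 10*k + 7)))·t_k = 5**k*(4*k**2 + 2).
s_(k+1) − s_k = 5**k*(16*k**2 + 40*k + 28) = t_k.

s_k = 5^{k} \left(4 k^{2} + 2\right)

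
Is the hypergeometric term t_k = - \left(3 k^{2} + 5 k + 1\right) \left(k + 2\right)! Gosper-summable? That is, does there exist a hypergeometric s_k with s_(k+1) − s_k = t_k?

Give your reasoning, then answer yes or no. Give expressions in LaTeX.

The ratio is (k + 3)*(5*k + 3*(k + 1)**2 + 6)/(3*k**2 + 5*k + 1).
Normal form (A,B,C) = (k + 3, 1, k**2 + 5*k/3 + 1/3).
f must satisfy (k + 3)·f(k+1) − (1)·f(k) = k**2 + 5*k/3 + 1/3.
Degrees (1,0,2) ⇒ d ≤ 1.
Solving with deg f ≤ 1: f(k) = (3*k - 4)/3.
Get s_k = R·t_k = -(3*k - 4)*factorial(k + 2) with R(k) = B(k−1)f(k)/C(k) = (3*k - 4)/(3*k**2 + 5*k + 1).
Verify: -(3*k**2 + 5*k + 1)*factorial(k + 2) matches t_k.

Yes. s_k = - \left(3 k - 4\right) \left(k + 2\right)!.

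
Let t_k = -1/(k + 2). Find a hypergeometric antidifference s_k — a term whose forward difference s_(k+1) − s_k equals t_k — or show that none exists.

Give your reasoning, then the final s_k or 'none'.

t_(k+1)/t_k = (k + 2)/(k + 3).
Gosper form: A/B · C(k+1)/C(k) with A=k + 2, B=k + 3, C=1.
f must satisfy (k + 2)·f(k+1) − (k + 2)·f(k) = 1.
From deg A=1, deg B=1, deg C=0: d=0.
Put f(k) = c0: A·f(k+1) − B(k−1)·f(k) − C = -1; need -1 = 0 — inconsistent ⇒ no f, not summable.

none — t_k is not Gosper-summable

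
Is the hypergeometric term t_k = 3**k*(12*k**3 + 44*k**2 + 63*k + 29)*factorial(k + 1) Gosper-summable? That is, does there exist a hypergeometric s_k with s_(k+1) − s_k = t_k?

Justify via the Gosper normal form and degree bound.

Yes. s_k = 3**k*(4*k**2 + 1)*factorial(k + 1).

r(k) = 3*(12*k**4 + 104*k**3 + 347*k**2 + 522*k + 296)/(12*k**3 + 44*k**2 + 63*k + 29) after simplifying.
Gosper form: A/B · C(k+1)/C(k) with A=3*k + 6, B=1, C=k**3 + 11*k**2/3 + 21*k/4 + 29/12.
f must satisfy (3*k + 6)·f(k+1) − (1)·f(k) = k**3 + 11*k**2/3 + 21*k/4 + 29/12.
Degrees (1,0,3) ⇒ d ≤ 2.
Coefficient equations give f(k) = (4*k**2 + 1)/12.
So s_k = (B(k−1)f/C)·t_k = ((4*k**2 + 1)/(12*k**3 + 44*k**2 + 63*k + 29))·t_k = 3**k*(4*k**2 + 1)*factorial(k + 1).
Verify: 3**k*(12*k**3 + 44*k**2 + 63*k + 29)*factorial(k + 1) matches t_k.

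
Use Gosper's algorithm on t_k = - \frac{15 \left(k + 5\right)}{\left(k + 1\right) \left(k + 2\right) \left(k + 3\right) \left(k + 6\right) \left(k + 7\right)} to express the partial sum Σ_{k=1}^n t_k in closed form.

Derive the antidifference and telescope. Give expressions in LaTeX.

r(k) = (k + 1)*(k + 6)**2/((k + 4)*(k + 5)*(k + 8)) after simplifying.
A = k + 1, B = k + 8, C = k**3 + 14*k**2 + 65*k + 100.
f must satisfy (k + 1)·f(k+1) − (k + 7)·f(k) = k**3 + 14*k**2 + 65*k + 100.
Bound: deg f ≤ 6.
Match coefficients ⇒ f(k) = k*(k + 3)*(k + 4)**2*(k + 5)**2/36.
Get s_k = R·t_k = 5*k*(-k**2 - 9*k - 20)/(12*(k**3 + 9*k**2 + 20*k + 12)) with R(k) = B(k−1)f(k)/C(k) = k*(k + 3)*(k + 4)*(k + 7)/36.
Check: Δs_k = 15*(-k - 5)/(k**5 + 19*k**4 + 131*k**3 + 401*k**2 + 540*k + 252). ✓
s_(n+1) = 5*(-n**3 - 12*n**2 - 41*n - 30)/(12*(n**3 + 12*n**2 + 41*n + 42)) and s_(1) = -25/84, so S(n) = 5*n*(-n**2 - 12*n - 41)/(42*(n**3 + 12*n**2 + 41*n + 42)).

S(n) = \frac{5 n \left(- n^{2} - 12 n - 41\right)}{42 \left(n^{3} + 12 n^{2} + 41 n + 42\right)}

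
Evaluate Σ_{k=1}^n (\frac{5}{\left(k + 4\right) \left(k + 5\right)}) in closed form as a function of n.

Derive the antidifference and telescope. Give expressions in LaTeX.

S(n) = \frac{n}{n + 5}

Step 1: r(k) = (k + 4)/(k + 6).
Gosper form: A/B · C(k+1)/C(k) with A=k + 4, B=k + 6, C=1.
Need (k + 4)·f(k+1) − (k + 5)·f(k) = 1.
Bound: deg f ≤ 1.
Match coefficients ⇒ f(k) = k/4.
Then R = B(k−1)f/C = k*(k + 5)/4, so s_k = R(k)·t_k = 5*k/(4*(k + 4)).
Δs = 5/(k**2 + 9*k + 20), as required.
Evaluate: s_(n+1) = 5*(n + 1)/(4*(n + 5)); subtract s_(1) = 1/4 ⇒ S(n) = n/(n + 5).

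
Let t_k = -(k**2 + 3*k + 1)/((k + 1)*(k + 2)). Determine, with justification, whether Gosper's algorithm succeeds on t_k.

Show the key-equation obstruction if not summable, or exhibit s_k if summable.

Ratio r(k) = (k + 1)*(3*k + (k + 1)**2 + 4)/((k + 3)*(k**2 + 3*k + 1)).
Factor: A=k + 1; B=k + 3; C=k**2 + 3*k + 1.
Key eq: (k + 1)·f(k+1) = (k + 2)·f(k) + (k**2 + 3*k + 1).
deg f ≤ 2 (via 1,1,2).
Solving with deg f ≤ 2: f(k) = k**2.
So s_k = (B(k−1)f/C)·t_k = (k**2*(k + 2)/(k**2 + 3*k + 1))·t_k = -k**2/(k + 1).
s_(k+1) − s_k = (k**2*(k + 2) - (k + 1)**3)/((k + 1)*(k + 2)) = t_k.

Yes. s_k = -k**2/(k + 1).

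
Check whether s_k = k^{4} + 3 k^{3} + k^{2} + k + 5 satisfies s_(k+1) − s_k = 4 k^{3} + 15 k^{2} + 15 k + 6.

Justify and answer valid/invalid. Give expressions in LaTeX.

Valid — Δs_k = t_k.

s_(k+1) = k**4 + 7*k**3 + 16*k**2 + 16*k + 11
s_(k+1) − s_k = 4*k**3 + 15*k**2 + 15*k + 6
(s_(k+1) − s_k) − t_k = 0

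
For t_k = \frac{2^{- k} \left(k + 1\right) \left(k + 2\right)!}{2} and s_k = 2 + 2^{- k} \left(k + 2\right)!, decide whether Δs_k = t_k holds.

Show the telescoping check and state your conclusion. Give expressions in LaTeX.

s_(k+1) = 2**(-k - 1)*factorial(k + 3) + 2
s_(k+1) − s_k = (k + 1)*factorial(k + 2)/(2*2**k)
(s_(k+1) − s_k) − t_k = 0

Valid — Δs_k = t_k.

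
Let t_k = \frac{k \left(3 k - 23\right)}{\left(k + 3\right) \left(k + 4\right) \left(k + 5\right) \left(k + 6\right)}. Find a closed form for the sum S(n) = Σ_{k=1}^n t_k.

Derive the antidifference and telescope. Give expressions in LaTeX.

Step 1: r(k) = (k + 1)*(k + 3)*(3*k - 20)/(k*(k + 7)*(3*k - 23)).
Gosper form: A/B · C(k+1)/C(k) with A=k + 3, B=k + 7, C=k**2 - 23*k/3.
Solve (k + 3)·f(k+1) − (k + 6)·f(k) = k**2 - 23*k/3.
Degrees (1,1,2) ⇒ d ≤ 3.
Coefficient equations give f(k) = k*(k - 77)*(k - 1)/90.
Get s_k = R·t_k = k*(k**2 - 78*k + 77)/(30*(k + 3)*(k + 4)*(k + 5)) with R(k) = B(k−1)f(k)/C(k) = (k - 77)*(k - 1)*(k + 6)/(30*(3*k - 23)).
Check: Δs_k = k*(3*k - 23)/(k**4 + 18*k**3 + 119*k**2 + 342*k + 360). ✓
Evaluate: s_(n+1) = n*(n**2 - 75*n - 76)/(30*(n**3 + 15*n**2 + 74*n + 120)); subtract s_(1) = 0 ⇒ S(n) = n*(n**2 - 75*n - 76)/(30*(n**3 + 15*n**2 + 74*n + 120)).

S(n) = \frac{n \left(n^{2} - 75 n - 76\right)}{30 \left(n^{3} + 15 n^{2} + 74 n + 120\right)}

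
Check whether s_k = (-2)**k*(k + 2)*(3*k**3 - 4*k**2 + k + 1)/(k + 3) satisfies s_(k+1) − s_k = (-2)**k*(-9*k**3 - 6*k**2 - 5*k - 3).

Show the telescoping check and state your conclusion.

s_(k+1) = (-2)**(k + 1)*(k + 3)*(k + 3*(k + 1)**3 - 4*(k + 1)**2 + 2)/(k + 4)
s_(k+1) − s_k = (-2)**k*(-9*k**5 - 60*k**4 - 119*k**3 - 91*k**2 - 62*k - 26)/(k**2 + 7*k + 12)
(s_(k+1) − s_k) − t_k = (-2)**k*(9*k**4 + 36*k**3 + 19*k**2 + 19*k + 10)/(k**2 + 7*k + 12)

Invalid: residual (-2)**k*(9*k**4 + 36*k**3 + 19*k**2 + 19*k + 10)/(k**2 + 7*k + 12) ≠ 0.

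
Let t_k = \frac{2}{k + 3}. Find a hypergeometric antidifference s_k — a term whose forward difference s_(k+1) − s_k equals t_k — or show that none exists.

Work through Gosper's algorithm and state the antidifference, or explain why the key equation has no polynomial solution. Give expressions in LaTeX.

r(k) = (k + 3)/(k + 4) after simplifying.
So A=k + 3 and B=k + 4, with C=1.
Need (k + 3)·f(k+1) − (k + 3)·f(k) = 1.
Degrees (1,1,0) ⇒ d ≤ 0.
Put f(k) = c0: A·f(k+1) − B(k−1)·f(k) − C = -1; need -1 = 0 — inconsistent ⇒ no f, not summable.

none — t_k is not Gosper-summable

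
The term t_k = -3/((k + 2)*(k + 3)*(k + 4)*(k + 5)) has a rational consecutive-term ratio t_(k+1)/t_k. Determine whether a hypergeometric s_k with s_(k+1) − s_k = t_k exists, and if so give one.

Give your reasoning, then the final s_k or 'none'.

s_k = k*(-k**2 - 9*k - 26)/(24*(k + 2)*(k + 3)*(k + 4))

Ratio r(k) = (k + 2)/(k + 6).
Factor: A=k + 2; B=k + 6; C=1.
Need (k + 2)·f(k+1) − (k + 5)·f(k) = 1.
From deg A=1, deg B=1, deg C=0: d=3.
Coefficient equations give f(k) = k*(k**2 + 9*k + 26)/72.
So s_k = (B(k−1)f/C)·t_k = (k*(k + 5)*(k**2 + 9*k + 26)/72)·t_k = k*(-k**2 - 9*k - 26)/(24*(k + 2)*(k + 3)*(k + 4)).
Check: Δs_k = -3/(k**4 + 14*k**3 + 71*k**2 + 154*k + 120). ✓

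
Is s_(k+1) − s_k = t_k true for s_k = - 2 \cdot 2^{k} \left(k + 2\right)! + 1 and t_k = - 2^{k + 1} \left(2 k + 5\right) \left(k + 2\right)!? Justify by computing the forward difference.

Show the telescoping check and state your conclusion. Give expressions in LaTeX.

s_(k+1) = -2*2**(k + 1)*factorial(k + 3) + 1
s_(k+1) − s_k = -2**(k + 1)*(2*k + 5)*factorial(k + 2)
(s_(k+1) − s_k) − t_k = 0

Valid — Δs_k = t_k.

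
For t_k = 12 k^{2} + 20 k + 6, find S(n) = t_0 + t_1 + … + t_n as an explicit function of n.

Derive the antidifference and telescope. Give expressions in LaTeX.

S(n) = 4 n^{3} + 16 n^{2} + 18 n + 6

Ratio r(k) = (6*k**2 + 22*k + 19)/(6*k**2 + 10*k + 3).
So A=1 and B=1, with C=k**2 + 5*k/3 + 1/2.
Key eq: (1)·f(k+1) = (1)·f(k) + (k**2 + 5*k/3 + 1/2).
From deg A=0, deg B=0, deg C=2: d=3.
A polynomial solution: f(k) = k*(2*k**2 + 2*k - 1)/6.
Get s_k = R·t_k = 2*k*(2*k**2 + 2*k - 1) with R(k) = B(k−1)f(k)/C(k) = k*(2*k**2 + 2*k - 1)/(6*k**2 + 10*k + 3).
Verify: 12*k**2 + 20*k + 6 matches t_k.
Telescope: S(n) = s_(n+1) − s_(0) = 4*n**3 + 16*n**2 + 18*n + 6 − (0) = 4*n**3 + 16*n**2 + 18*n + 6.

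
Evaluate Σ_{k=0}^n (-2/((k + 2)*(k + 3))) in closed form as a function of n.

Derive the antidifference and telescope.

The ratio is (k + 2)/(k + 4).
Take A(k)=k + 2, B(k)=k + 4, C(k)=1.
Key eq: (k + 2)·f(k+1) = (k + 3)·f(k) + (1).
Degrees (1,1,0) ⇒ d ≤ 1.
A polynomial solution: f(k) = k/2.
Certificate R = B(k−1)f/C = k*(k + 3)/2 gives s_k = -k/(k + 2).
Δs = -2/(k**2 + 5*k + 6), as required.
Evaluate: s_(n+1) = (-n - 1)/(n + 3); subtract s_(0) = 0 ⇒ S(n) = (-n - 1)/(n + 3).

S(n) = (-n - 1)/(n + 3)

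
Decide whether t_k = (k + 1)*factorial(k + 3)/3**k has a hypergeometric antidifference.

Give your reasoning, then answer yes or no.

Yes. s_k = 3**(1 - k)*factorial(k + 3).

r(k) = (k + 2)*(k + 4)/(3*(k + 1)) after simplifying.
Normal form (A,B,C) = (k/3 + 4/3, 1, k + 1).
Set up (k/3 + 4/3)·f(k+1) − (1)·f(k) − (k + 1) = 0.
deg f ≤ 0 (via 1,0,1).
A polynomial solution: f(k) = 3.
So s_k = (B(k−1)f/C)·t_k = (3/(k + 1))·t_k = 3**(1 - k)*factorial(k + 3).
Check: Δs_k = (k + 1)*factorial(k + 3)/3**k. ✓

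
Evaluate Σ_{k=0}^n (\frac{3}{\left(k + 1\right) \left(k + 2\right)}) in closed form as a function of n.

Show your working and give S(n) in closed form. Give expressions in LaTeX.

S(n) = \frac{3 \left(n + 1\right)}{n + 2}

Compute t_(k+1)/t_k: get (k + 1)/(k + 3).
Gosper form: A/B · C(k+1)/C(k) with A=k + 1, B=k + 3, C=1.
Need (k + 1)·f(k+1) − (k + 2)·f(k) = 1.
From deg A=1, deg B=1, deg C=0: d=1.
Coefficient equations give f(k) = k.
Then R = B(k−1)f/C = k*(k + 2), so s_k = R(k)·t_k = 3*k/(k + 1).
Verify: 3/(k**2 + 3*k + 2) matches t_k.
Σ_(k=0)^n t_k = s_(n+1) − s_(0) = (3*(n + 1)/(n + 2)) − (0), i.e. 3*(n + 1)/(n + 2).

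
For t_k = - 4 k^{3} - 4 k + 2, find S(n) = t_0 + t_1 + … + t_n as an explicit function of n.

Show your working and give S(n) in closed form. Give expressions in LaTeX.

Compute t_(k+1)/t_k: get (2*k + 2*(k + 1)**3 + 1)/(2*k**3 + 2*k - 1).
Take A(k)=1, B(k)=1, C(k)=k**3 + k - 1/2.
f must satisfy (1)·f(k+1) − (1)·f(k) = k**3 + k - 1/2.
Degrees (0,0,3) ⇒ d ≤ 4.
Solving with deg f ≤ 4: f(k) = k*(k**3 - 2*k**2 + 3*k - 4)/4.
R(k) = B(k−1)·f(k)/C(k) = k*(k**3 - 2*k**2 + 3*k - 4)/(2*(2*k**3 + 2*k - 1)); s_k = R·t_k = k*(-k**3 + 2*k**2 - 3*k + 4).
Check: Δs_k = -4*k**3 - 4*k + 2. ✓
Σ_(k=0)^n t_k = s_(n+1) − s_(0) = (-n**4 - 2*n**3 - 3*n**2 + 2) − (0), i.e. -n**4 - 2*n**3 - 3*n**2 + 2.

S(n) = - n^{4} - 2 n^{3} - 3 n^{2} + 2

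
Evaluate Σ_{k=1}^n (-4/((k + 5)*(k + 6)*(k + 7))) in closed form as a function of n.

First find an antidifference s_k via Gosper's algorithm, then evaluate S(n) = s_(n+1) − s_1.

t_(k+1)/t_k = (k + 5)/(k + 8).
Gosper form: A/B · C(k+1)/C(k) with A=k + 5, B=k + 8, C=1.
Set up (k + 5)·f(k+1) − (k + 7)·f(k) − (1) = 0.
Degrees (1,1,0) ⇒ d ≤ 2.
Solve for f: f(k) = k*(k + 11)/60 (degree 2 ≤ 2).
Certificate R = B(k−1)f/C = k*(k + 7)*(k + 11)/60 gives s_k = k*(-k - 11)/(15*(k + 5)*(k + 6)).
Check: Δs_k = -4/(k**3 + 18*k**2 + 107*k + 210). ✓
Σ_(k=1)^n t_k = s_(n+1) − s_(1) = ((-n**2 - 13*n - 12)/(15*(n**2 + 13*n + 42))) − (-2/105), i.e. n*(-n - 13)/(21*(n**2 + 13*n + 42)).

S(n) = n*(-n - 13)/(21*(n**2 + 13*n + 42))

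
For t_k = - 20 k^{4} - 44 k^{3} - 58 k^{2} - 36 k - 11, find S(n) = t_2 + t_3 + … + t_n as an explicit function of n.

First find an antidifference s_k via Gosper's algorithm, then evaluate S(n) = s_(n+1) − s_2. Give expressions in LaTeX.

Ratio r(k) = (20*k**4 + 124*k**3 + 310*k**2 + 364*k + 169)/(20*k**4 + 44*k**3 + 58*k**2 + 36*k + 11).
A = 1, B = 1, C = k**4 + 11*k**3/5 + 29*k**2/10 + 9*k/5 + 11/20.
Set up (1)·f(k+1) − (1)·f(k) − (k**4 + 11*k**3/5 + 29*k**2/10 + 9*k/5 + 11/20) = 0.
deg f ≤ 5 (via 0,0,4).
A polynomial solution: f(k) = k*(4*k**4 + k**3 + 4*k**2 + 2)/20.
Certificate R = B(k−1)f/C = k*(4*k**4 + k**3 + 4*k**2 + 2)/(20*k**4 + 44*k**3 + 58*k**2 + 36*k + 11) gives s_k = k*(-4*k**4 - k**3 - 4*k**2 - 2).
Δs = -20*k**4 - 44*k**3 - 58*k**2 - 36*k - 11, as required.
Telescope: S(n) = s_(n+1) − s_(2) = -4*n**5 - 21*n**4 - 48*n**3 - 58*n**2 - 38*n - 11 − (-180) = -4*n**5 - 21*n**4 - 48*n**3 - 58*n**2 - 38*n + 169.

S(n) = - 4 n^{5} - 21 n^{4} - 48 n^{3} - 58 n^{2} - 38 n + 169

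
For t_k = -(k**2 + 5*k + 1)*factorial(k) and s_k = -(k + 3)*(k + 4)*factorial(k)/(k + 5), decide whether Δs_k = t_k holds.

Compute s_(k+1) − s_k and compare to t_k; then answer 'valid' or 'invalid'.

s_(k+1) = -(k + 4)*(k + 5)*factorial(k + 1)/(k + 6)
s_(k+1) − s_k = -(k + 4)*(k**3 + 10*k**2 + 26*k + 7)*factorial(k)/((k + 5)*(k + 6))
(s_(k+1) − s_k) − t_k = 2*(k**3 + 10*k**2 + 25*k + 1)*factorial(k)/((k + 5)*(k + 6))

Invalid: residual 2*(k**3 + 10*k**2 + 25*k + 1)*factorial(k)/((k + 5)*(k + 6)) ≠ 0.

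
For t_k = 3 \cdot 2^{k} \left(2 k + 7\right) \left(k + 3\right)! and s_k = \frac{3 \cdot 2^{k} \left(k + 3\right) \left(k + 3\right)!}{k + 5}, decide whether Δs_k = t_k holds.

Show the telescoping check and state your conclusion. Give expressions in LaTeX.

Invalid: residual - \frac{6 \cdot 2^{k} \left(2 k^{2} + 17 k + 34\right) \left(k + 3\right)!}{\left(k + 5\right) \left(k + 6\right)} ≠ 0.

s_(k+1) = 6*2**k*(k + 4)*factorial(k + 4)/(k + 6)
s_(k+1) − s_k = 3*2**k*(2*k**3 + 25*k**2 + 103*k + 142)*factorial(k + 3)/((k + 5)*(k + 6))
(s_(k+1) − s_k) − t_k = -6*2**k*(2*k**2 + 17*k + 34)*factorial(k + 3)/((k + 5)*(k + 6))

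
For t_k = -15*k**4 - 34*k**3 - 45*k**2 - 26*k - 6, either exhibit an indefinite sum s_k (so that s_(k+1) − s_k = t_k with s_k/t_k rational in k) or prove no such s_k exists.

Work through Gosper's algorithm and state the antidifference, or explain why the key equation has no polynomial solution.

Step 1: r(k) = (15*k**4 + 94*k**3 + 237*k**2 + 278*k + 126)/(15*k**4 + 34*k**3 + 45*k**2 + 26*k + 6).
Take A(k)=1, B(k)=1, C(k)=k**4 + 34*k**3/15 + 3*k**2 + 26*k/15 + 2/5.
Need (1)·f(k+1) − (1)·f(k) = k**4 + 34*k**3/15 + 3*k**2 + 26*k/15 + 2/5.
Degrees (0,0,4) ⇒ d ≤ 5.
Solve for f: f(k) = k**2*(3*k**3 + k**2 + 3*k - 1)/15 (degree 5 ≤ 5).
R(k) = B(k−1)·f(k)/C(k) = k**2*(3*k**3 + k**2 + 3*k - 1)/(15*k**4 + 34*k**3 + 45*k**2 + 26*k + 6); s_k = R·t_k = k**2*(-3*k**3 - k**2 - 3*k + 1).
Check: Δs_k = -15*k**4 - 34*k**3 - 45*k**2 - 26*k - 6. ✓

s_k = k**2*(-3*k**3 - k**2 - 3*k + 1)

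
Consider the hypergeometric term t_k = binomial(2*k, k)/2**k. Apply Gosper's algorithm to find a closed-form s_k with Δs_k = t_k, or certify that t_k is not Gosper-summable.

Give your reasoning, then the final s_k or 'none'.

Compute t_(k+1)/t_k: get (2*k + 1)/(k + 1).
Gosper form: A/B · C(k+1)/C(k) with A=2*k + 1, B=k + 1, C=1.
f must satisfy (2*k + 1)·f(k+1) − (k)·f(k) = 1.
Degrees (1,1,0) ⇒ d ≤ -1.
Bound -1 < 0, so the key equation has no polynomial solution.

no hypergeometric antidifference exists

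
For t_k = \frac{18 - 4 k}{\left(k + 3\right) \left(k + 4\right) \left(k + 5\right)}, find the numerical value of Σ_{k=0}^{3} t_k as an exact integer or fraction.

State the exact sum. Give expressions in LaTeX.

Σ = 27/56

Compute t_(k+1)/t_k: get (k + 3)*(2*k - 7)/((k + 6)*(2*k - 9)).
Normal form (A,B,C) = (k + 3, k + 6, k - 9/2).
Need (k + 3)·f(k+1) − (k + 5)·f(k) = k - 9/2.
d = 2 from the (1,1,1) case.
Coefficient equations give f(k) = -k*(k + 23)/16.
Get s_k = R·t_k = k*(k + 23)/(4*(k + 3)*(k + 4)) with R(k) = B(k−1)f(k)/C(k) = -k*(k + 5)*(k + 23)/(8*(2*k - 9)).
Δs = 2*(9 - 2*k)/(k**3 + 12*k**2 + 47*k + 60), as required.
Sum = s_(4) − s_(0); s_(4) = 27/56, s_(0) = 0 ⇒ 27/56.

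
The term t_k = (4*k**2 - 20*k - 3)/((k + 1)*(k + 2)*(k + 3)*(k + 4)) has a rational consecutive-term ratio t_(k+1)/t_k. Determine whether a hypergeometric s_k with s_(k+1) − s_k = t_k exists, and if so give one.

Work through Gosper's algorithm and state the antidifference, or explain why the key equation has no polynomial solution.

s_k = k*(-k**2 - 30*k + 13)/(6*(k + 1)*(k + 2)*(k + 3))

r(k) = (4*k**3 - 8*k**2 - 31*k - 19)/(4*k**3 - 103*k - 15) after simplifying.
Normal form (A,B,C) = (k + 1, k + 5, k**2 - 5*k - 3/4).
Set up (k + 1)·f(k+1) − (k + 4)·f(k) − (k**2 - 5*k - 3/4) = 0.
Bound: deg f ≤ 3.
A polynomial solution: f(k) = -k*(k**2 + 30*k - 13)/24.
So s_k = (B(k−1)f/C)·t_k = (-k*(k + 4)*(k**2 + 30*k - 13)/(6*(4*k**2 - 20*k - 3)))·t_k = k*(-k**2 - 30*k + 13)/(6*(k + 1)*(k + 2)*(k + 3)).
s_(k+1) − s_k = (4*k**2 - 20*k - 3)/(k**4 + 10*k**3 + 35*k**2 + 50*k + 24) = t_k.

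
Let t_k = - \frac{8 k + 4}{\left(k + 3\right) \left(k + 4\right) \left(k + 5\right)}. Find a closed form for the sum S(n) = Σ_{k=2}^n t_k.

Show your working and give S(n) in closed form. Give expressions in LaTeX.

S(n) = \frac{- n^{2} - n + 2}{n^{2} + 9 n + 20}

Step 1: r(k) = (k + 3)*(2*k + 3)/((k + 6)*(2*k + 1)).
Normal form (A,B,C) = (k + 3, k + 6, k + 1/2).
Solve (k + 3)·f(k+1) − (k + 5)·f(k) = k + 1/2.
Bound: deg f ≤ 2.
A polynomial solution: f(k) = k*(7*k + 1)/48.
Then R = B(k−1)f/C = k*(k + 5)*(7*k + 1)/(24*(2*k + 1)), so s_k = R(k)·t_k = -k*(7*k + 1)/(6*(k + 3)*(k + 4)).
Check: Δs_k = 4*(-2*k - 1)/(k**3 + 12*k**2 + 47*k + 60). ✓
s_(n+1) = (-7*n**2 - 15*n - 8)/(6*(n**2 + 9*n + 20)) and s_(2) = -1/6, so S(n) = (-n**2 - n + 2)/(n**2 + 9*n + 20).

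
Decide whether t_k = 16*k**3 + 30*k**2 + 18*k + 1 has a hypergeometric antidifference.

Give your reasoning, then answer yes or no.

Yes. s_k = k*(4*k**3 + 2*k**2 - 2*k - 3).

Ratio r(k) = (16*k**3 + 78*k**2 + 126*k + 65)/(16*k**3 + 30*k**2 + 18*k + 1).
So A=1 and B=1, with C=k**3 + 15*k**2/8 + 9*k/8 + 1/16.
Key eq: (1)·f(k+1) = (1)·f(k) + (k**3 + 15*k**2/8 + 9*k/8 + 1/16).
d = 4 from the (0,0,3) case.
A polynomial solution: f(k) = k*(4*k**3 + 2*k**2 - 2*k - 3)/16.
So s_k = (B(k−1)f/C)·t_k = (k*(4*k**3 + 2*k**2 - 2*k - 3)/(16*k**3 + 30*k**2 + 18*k + 1))·t_k = k*(4*k**3 + 2*k**2 - 2*k - 3).
Verify: 16*k**3 + 30*k**2 + 18*k + 1 matches t_k.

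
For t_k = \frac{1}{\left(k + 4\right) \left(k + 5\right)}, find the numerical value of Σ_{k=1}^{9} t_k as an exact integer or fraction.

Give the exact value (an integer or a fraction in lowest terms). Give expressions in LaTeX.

Σ = 9/70

Compute t_(k+1)/t_k: get (k + 4)/(k + 6).
A = k + 4, B = k + 6, C = 1.
Solve (k + 4)·f(k+1) − (k + 5)·f(k) = 1.
Bound: deg f ≤ 1.
Solve for f: f(k) = k/4 (degree 1 ≤ 1).
Get s_k = R·t_k = k/(4*(k + 4)) with R(k) = B(k−1)f(k)/C(k) = k*(k + 5)/4.
Check: Δs_k = 1/(k**2 + 9*k + 20). ✓
Σ_(k=1)^(9) t_k = s_(10) − s_(1) = 5/28 − (1/20) = 9/70.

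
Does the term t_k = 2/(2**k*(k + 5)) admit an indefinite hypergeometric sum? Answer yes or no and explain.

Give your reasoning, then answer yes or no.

No; the degree bound rules out any f.

t_(k+1)/t_k = (k + 5)/(2*(k + 6)).
A = k/2 + 5/2, B = k + 6, C = 1.
Key eq: (k/2 + 5/2)·f(k+1) = (k + 5)·f(k) + (1).
From deg A=1, deg B=1, deg C=0: d=-1.
Negative degree bound (-1): no f exists, t_k not Gosper-summable.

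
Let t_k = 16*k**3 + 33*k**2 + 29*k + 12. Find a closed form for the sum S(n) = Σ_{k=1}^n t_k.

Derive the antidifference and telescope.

S(n) = n*(4*n**3 + 19*n**2 + 35*n + 32)

Ratio r(k) = (16*k**3 + 81*k**2 + 143*k + 90)/(16*k**3 + 33*k**2 + 29*k + 12).
Gosper form: A/B · C(k+1)/C(k) with A=1, B=1, C=k**3 + 33*k**2/16 + 29*k/16 + 3/4.
f must satisfy (1)·f(k+1) − (1)·f(k) = k**3 + 33*k**2/16 + 29*k/16 + 3/4.
d = 4 from the (0,0,3) case.
Solving with deg f ≤ 4: f(k) = k*(k + 1)*(4*k**2 - k + 3)/16.
Certificate R = B(k−1)f/C = k*(4*k**2 - k + 3)/(16*k**2 + 17*k + 12) gives s_k = k*(4*k**3 + 3*k**2 + 2*k + 3).
Verify: 16*k**3 + 33*k**2 + 29*k + 12 matches t_k.
Telescope: S(n) = s_(n+1) − s_(1) = 4*n**4 + 19*n**3 + 35*n**2 + 32*n + 12 − (12) = n*(4*n**3 + 19*n**2 + 35*n + 32).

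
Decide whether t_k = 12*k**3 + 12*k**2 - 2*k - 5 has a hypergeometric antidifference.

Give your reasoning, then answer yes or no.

t_(k+1)/t_k = (12*k**3 + 48*k**2 + 58*k + 17)/(12*k**3 + 12*k**2 - 2*k - 5).
Normal form (A,B,C) = (1, 1, k**3 + k**2 - k/6 - 5/12).
Key eq: (1)·f(k+1) = (1)·f(k) + (k**3 + k**2 - k/6 - 5/12).
deg f ≤ 4 (via 0,0,3).
A polynomial solution: f(k) = k*(3*k**3 - 2*k**2 - 4*k - 2)/12.
R(k) = B(k−1)·f(k)/C(k) = k*(3*k**3 - 2*k**2 - 4*k - 2)/(12*k**3 + 12*k**2 - 2*k - 5); s_k = R·t_k = k*(3*k**3 - 2*k**2 - 4*k - 2).
Check: Δs_k = 12*k**3 + 12*k**2 - 2*k - 5. ✓

Yes. s_k = k*(3*k**3 - 2*k**2 - 4*k - 2).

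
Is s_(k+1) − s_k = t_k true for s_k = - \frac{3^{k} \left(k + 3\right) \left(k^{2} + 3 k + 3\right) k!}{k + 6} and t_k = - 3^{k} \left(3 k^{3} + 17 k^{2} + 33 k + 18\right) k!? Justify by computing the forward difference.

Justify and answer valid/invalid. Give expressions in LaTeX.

Invalid: residual \frac{3^{k + 1} \left(3 k^{4} + 35 k^{3} + 134 k^{2} + 213 k + 105\right) k!}{\left(k + 6\right) \left(k + 7\right)} ≠ 0.

s_(k+1) = -3**(k + 1)*(k + 4)*(k**2 + 5*k + 7)*factorial(k + 1)/(k + 7)
s_(k+1) − s_k = -3**k*(3*k**5 + 47*k**4 + 275*k**3 + 759*k**2 + 981*k + 441)*factorial(k)/((k + 6)*(k + 7))
(s_(k+1) − s_k) − t_k = 3**(k + 1)*(3*k**4 + 35*k**3 + 134*k**2 + 213*k + 105)*factorial(k)/((k + 6)*(k + 7))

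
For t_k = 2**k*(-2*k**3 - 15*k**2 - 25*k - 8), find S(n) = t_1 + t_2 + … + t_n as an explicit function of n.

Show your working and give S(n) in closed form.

The ratio is 2*(2*k**3 + 21*k**2 + 61*k + 50)/(2*k**3 + 15*k**2 + 25*k + 8).
Gosper form: A/B · C(k+1)/C(k) with A=2, B=1, C=k**3 + 15*k**2/2 + 25*k/2 + 4.
Set up (2)·f(k+1) − (1)·f(k) − (k**3 + 15*k**2/2 + 25*k/2 + 4) = 0.
From deg A=0, deg B=0, deg C=3: d=3.
Solve for f: f(k) = (2*k**3 + 3*k**2 + k - 4)/2 (degree 3 ≤ 3).
Then R = B(k−1)f/C = (2*k**3 + 3*k**2 + k - 4)/(2*k**3 + 15*k**2 + 25*k + 8), so s_k = R(k)·t_k = 2**k*(-2*k**3 - 3*k**2 - k + 4).
Check: Δs_k = 2**k*(-2*k**3 - 15*k**2 - 25*k - 8). ✓
s_(n+1) = 2**(n + 1)*(-2*n**3 - 9*n**2 - 13*n - 2) and s_(1) = -4, so S(n) = -4*2**n*n**3 - 18*2**n*n**2 - 26*2**n*n - 4*2**n + 4.

S(n) = -4*2**n*n**3 - 18*2**n*n**2 - 26*2**n*n - 4*2**n + 4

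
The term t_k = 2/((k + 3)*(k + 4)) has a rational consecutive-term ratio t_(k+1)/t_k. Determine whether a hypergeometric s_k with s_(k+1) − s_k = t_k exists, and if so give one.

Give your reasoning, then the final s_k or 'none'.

Ratio r(k) = (k + 3)/(k + 5).
Factor: A=k + 3; B=k + 5; C=1.
Set up (k + 3)·f(k+1) − (k + 4)·f(k) − (1) = 0.
Bound: deg f ≤ 1.
Solve for f: f(k) = k/3 (degree 1 ≤ 1).
Then R = B(k−1)f/C = k*(k + 4)/3, so s_k = R(k)·t_k = 2*k/(3*(k + 3)).
Δs = 2/(k**2 + 7*k + 12), as required.

s_k = 2*k/(3*(k + 3))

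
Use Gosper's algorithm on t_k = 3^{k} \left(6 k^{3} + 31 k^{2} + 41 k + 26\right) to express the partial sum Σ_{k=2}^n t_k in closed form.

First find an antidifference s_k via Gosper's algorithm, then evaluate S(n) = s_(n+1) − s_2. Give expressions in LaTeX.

Ratio r(k) = 3*(6*k**3 + 49*k**2 + 121*k + 104)/(6*k**3 + 31*k**2 + 41*k + 26).
A = 3, B = 1, C = k**3 + 31*k**2/6 + 41*k/6 + 13/3.
Set up (3)·f(k+1) − (1)·f(k) − (k**3 + 31*k**2/6 + 41*k/6 + 13/3) = 0.
Bound: deg f ≤ 3.
Solving with deg f ≤ 3: f(k) = (3*k**3 + 2*k**2 + k + 4)/6.
R(k) = B(k−1)·f(k)/C(k) = (3*k**3 + 2*k**2 + k + 4)/(6*k**3 + 31*k**2 + 41*k + 26); s_k = R·t_k = 3**k*(3*k**3 + 2*k**2 + k + 4).
Check: Δs_k = 3**k*(6*k**3 + 31*k**2 + 41*k + 26). ✓
s_(n+1) = 3**(n + 1)*(3*n**3 + 11*n**2 + 14*n + 10) and s_(2) = 342, so S(n) = 9*3**n*n**3 + 33*3**n*n**2 + 42*3**n*n + 30*3**n - 342.

S(n) = 9 \cdot 3^{n} n^{3} + 33 \cdot 3^{n} n^{2} + 42 \cdot 3^{n} n + 30 \cdot 3^{n} - 342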